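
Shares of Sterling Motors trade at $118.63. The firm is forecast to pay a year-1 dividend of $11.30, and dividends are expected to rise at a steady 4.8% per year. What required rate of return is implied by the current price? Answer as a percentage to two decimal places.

14.33%

Rearranging the constant-growth DDM: r = D₁/P₀ + g.
r = 11.3000 / 118.63 + 0.048 = 0.09525 + 0.048 = 0.14325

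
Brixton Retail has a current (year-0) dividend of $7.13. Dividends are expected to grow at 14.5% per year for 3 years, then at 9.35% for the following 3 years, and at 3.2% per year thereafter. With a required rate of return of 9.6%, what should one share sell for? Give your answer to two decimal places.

Three-stage DDM. Project D₁…D_6; terminal Gordon value at t=6 with g = 0.032; discount at r = 0.096.
D_1 = 8.1639
D_2 = 9.3476
D_3 = 10.7030
D_4 = 11.7037
D_5 = 12.7980
D_6 = 13.9947
TV_6 = 14.4425/(0.096−0.032) = 225.6639
P₀ = Σ Dₜ/(1+r)ᵗ + TV_6/(1+r)^6 = 177.8346

$177.83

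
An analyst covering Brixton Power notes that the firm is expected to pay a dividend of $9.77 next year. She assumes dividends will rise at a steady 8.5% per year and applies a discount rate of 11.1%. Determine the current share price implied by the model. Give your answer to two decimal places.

$375.77

Gordon growth model: P₀ = D₁/(r − g), with D₁ = 9.77 given directly.
P₀ = 9.7700 / (0.111 − 0.085) = 9.7700 / 0.026 = 375.7692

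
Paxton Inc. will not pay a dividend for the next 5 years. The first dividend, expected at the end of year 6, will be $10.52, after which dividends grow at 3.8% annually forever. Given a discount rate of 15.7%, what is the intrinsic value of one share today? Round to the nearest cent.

$42.64

Deferred-dividend DDM. At t=5 the remaining stream is a growing perpetuity with first payment D_6 = 10.52.
V_5 = D_6/(r−g) = 10.52/(0.157−0.038) = 88.4034
P₀ = V_5/(1+r)^5 = 88.4034/(1+0.157)^5 = 42.6385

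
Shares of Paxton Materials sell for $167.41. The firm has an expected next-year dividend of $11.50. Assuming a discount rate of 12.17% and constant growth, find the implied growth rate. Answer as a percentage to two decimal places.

From P₀ = D₁/(r − g), the implied growth is g = r − D₁/P₀.
g = 0.1217 − 11.50/167.41 = 0.1217 − 0.06869 = 0.05301

5.30%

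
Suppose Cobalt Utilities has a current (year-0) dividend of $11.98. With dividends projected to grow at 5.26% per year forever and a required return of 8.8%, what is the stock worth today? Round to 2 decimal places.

$356.22

Gordon growth model: P₀ = D₁/(r − g). D₁ = 11.98 × (1 + 0.0526) = 12.6101.
P₀ = 12.6101 / (0.088 − 0.0526) = 12.6101 / 0.0354 = 356.2189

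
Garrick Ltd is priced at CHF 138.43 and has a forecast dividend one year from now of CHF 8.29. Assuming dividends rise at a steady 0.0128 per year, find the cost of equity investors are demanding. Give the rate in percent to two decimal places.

Rearranging the constant-growth DDM: r = D₁/P₀ + g.
r = 8.2900 / 138.43 + 0.0128 = 0.05989 + 0.0128 = 0.07269

7.27%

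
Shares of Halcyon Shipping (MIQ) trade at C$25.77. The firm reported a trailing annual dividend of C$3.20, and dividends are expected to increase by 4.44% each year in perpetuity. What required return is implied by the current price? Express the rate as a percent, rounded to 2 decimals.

17.41%

Rearranging the constant-growth DDM: r = D₁/P₀ + g.
D₁ = 3.20 × (1 + 0.0444) = 3.3421.
r = 3.3421 / 25.77 + 0.0444 = 0.12969 + 0.0444 = 0.17409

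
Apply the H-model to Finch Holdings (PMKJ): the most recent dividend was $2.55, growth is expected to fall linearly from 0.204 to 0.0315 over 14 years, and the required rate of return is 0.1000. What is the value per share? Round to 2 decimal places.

H-model: P₀ = D₀[(1+g_L) + H(g_S−g_L)]/(r−g_L), with H = 14/2 = 7.
P₀ = 2.55 × [(1+0.0315) + 7×(0.204−0.0315)] / (0.1−0.0315)
   = 2.55 × 2.2390 / 0.0685 = 83.3496

$83.35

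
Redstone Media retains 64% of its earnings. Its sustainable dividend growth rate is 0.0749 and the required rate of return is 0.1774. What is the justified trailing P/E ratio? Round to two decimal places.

Payout ratio b = 1 − 0.64 = 0.36.
Justified trailing P/E = b(1+g)/(r−g) = 0.36×(1+0.0749)/(0.1774−0.0749) = 3.7753

3.78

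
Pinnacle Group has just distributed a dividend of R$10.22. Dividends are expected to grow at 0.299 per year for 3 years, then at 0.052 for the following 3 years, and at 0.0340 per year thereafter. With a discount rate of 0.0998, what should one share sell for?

R$321.02

Three-stage DDM. Project D₁…D_6; terminal Gordon value at t=6 with g = 0.034; discount at r = 0.0998.
D_1 = 13.2758
D_2 = 17.2452
D_3 = 22.4016
D_4 = 23.5664
D_5 = 24.7919
D_6 = 26.0811
TV_6 = 26.9678/(0.0998−0.034) = 409.8455
P₀ = Σ Dₜ/(1+r)ᵗ + TV_6/(1+r)^6 = 321.0219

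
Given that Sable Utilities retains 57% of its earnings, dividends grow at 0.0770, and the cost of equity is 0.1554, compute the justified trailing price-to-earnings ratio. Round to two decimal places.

Payout ratio b = 1 − 0.57 = 0.43.
Justified trailing P/E = b(1+g)/(r−g) = 0.43×(1+0.077)/(0.1554−0.077) = 5.9070

5.91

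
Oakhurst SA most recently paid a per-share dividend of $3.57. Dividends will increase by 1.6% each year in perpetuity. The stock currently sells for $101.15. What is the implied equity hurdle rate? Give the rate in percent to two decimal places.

Rearranging the constant-growth DDM: r = D₁/P₀ + g.
D₁ = 3.57 × (1 + 0.016) = 3.6271.
r = 3.6271 / 101.15 + 0.016 = 0.03586 + 0.016 = 0.05186

5.19%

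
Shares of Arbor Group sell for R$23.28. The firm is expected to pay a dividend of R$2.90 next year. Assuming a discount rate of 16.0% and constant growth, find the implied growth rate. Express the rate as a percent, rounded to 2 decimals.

From P₀ = D₁/(r − g), the implied growth is g = r − D₁/P₀.
g = 0.16 − 2.90/23.28 = 0.16 − 0.12457 = 0.03543

3.54%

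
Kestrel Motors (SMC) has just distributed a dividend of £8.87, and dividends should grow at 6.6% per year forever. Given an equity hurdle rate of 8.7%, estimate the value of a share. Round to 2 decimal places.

Gordon growth model: P₀ = D₁/(r − g). D₁ = 8.87 × (1 + 0.066) = 9.4554.
P₀ = 9.4554 / (0.087 − 0.066) = 9.4554 / 0.021 = 450.2581

£450.26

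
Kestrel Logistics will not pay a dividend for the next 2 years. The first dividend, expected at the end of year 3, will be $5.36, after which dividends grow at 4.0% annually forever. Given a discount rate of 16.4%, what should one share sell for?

$31.90

Deferred-dividend DDM. At t=2 the remaining stream is a growing perpetuity with first payment D_3 = 5.36.
V_2 = D_3/(r−g) = 5.36/(0.164−0.04) = 43.2258
P₀ = V_2/(1+r)^2 = 43.2258/(1+0.164)^2 = 31.9034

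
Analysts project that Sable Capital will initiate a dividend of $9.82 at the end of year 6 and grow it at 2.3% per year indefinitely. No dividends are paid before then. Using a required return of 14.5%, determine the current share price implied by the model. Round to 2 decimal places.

Deferred-dividend DDM. At t=5 the remaining stream is a growing perpetuity with first payment D_6 = 9.82.
V_5 = D_6/(r−g) = 9.82/(0.145−0.023) = 80.4918
P₀ = V_5/(1+r)^5 = 80.4918/(1+0.145)^5 = 40.9001

$40.90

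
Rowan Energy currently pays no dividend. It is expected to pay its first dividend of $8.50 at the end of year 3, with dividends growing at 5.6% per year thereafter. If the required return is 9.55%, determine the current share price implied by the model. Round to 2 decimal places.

$179.31

Deferred-dividend DDM. At t=2 the remaining stream is a growing perpetuity with first payment D_3 = 8.50.
V_2 = D_3/(r−g) = 8.50/(0.0955−0.056) = 215.1899
P₀ = V_2/(1+r)^2 = 215.1899/(1+0.0955)^2 = 179.3069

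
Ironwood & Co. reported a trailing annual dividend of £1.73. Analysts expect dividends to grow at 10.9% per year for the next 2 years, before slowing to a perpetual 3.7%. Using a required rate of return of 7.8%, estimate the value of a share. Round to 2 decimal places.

Two-stage DDM. Project D₁…D_2 at 0.109, terminal growth 0.037, discount at r = 0.078.
D_1 = 1.9186
D_2 = 2.1277
Terminal value at t=2: TV = D_3/(r−g) = 2.2064/(0.078−0.037) = 53.8151
P₀ = 1.9186/(1+0.078)^1 + 2.1277/(1+0.078)^2 + 53.8151/(1+0.078)^2 = 49.9198

£49.92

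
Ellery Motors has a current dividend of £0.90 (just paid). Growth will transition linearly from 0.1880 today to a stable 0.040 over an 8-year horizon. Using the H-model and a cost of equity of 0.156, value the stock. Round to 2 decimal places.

£12.66

H-model: P₀ = D₀[(1+g_L) + H(g_S−g_L)]/(r−g_L), with H = 8/2 = 4.
P₀ = 0.90 × [(1+0.04) + 4×(0.188−0.04)] / (0.156−0.04)
   = 0.90 × 1.6320 / 0.116 = 12.6621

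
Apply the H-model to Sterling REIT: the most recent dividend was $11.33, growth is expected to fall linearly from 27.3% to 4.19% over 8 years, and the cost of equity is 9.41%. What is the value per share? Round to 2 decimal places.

H-model: P₀ = D₀[(1+g_L) + H(g_S−g_L)]/(r−g_L), with H = 8/2 = 4.
P₀ = 11.33 × [(1+0.0419) + 4×(0.273−0.0419)] / (0.0941−0.0419)
   = 11.33 × 1.9663 / 0.0522 = 426.7850

$426.79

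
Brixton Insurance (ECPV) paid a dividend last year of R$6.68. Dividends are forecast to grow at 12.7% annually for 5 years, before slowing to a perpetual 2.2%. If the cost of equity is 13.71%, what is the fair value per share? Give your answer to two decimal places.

Two-stage DDM. Project D₁…D_5 at 0.127, terminal growth 0.022, discount at r = 0.1371.
D_1 = 7.5284
D_2 = 8.4845
D_3 = 9.5620
D_4 = 10.7764
D_5 = 12.1450
Terminal value at t=5: TV = D_6/(r−g) = 12.4121/(0.1371−0.022) = 107.8379
P₀ = 7.5284/(1+0.1371)^1 + 8.4845/(1+0.1371)^2 + 9.5620/(1+0.1371)^3 + 10.7764/(1+0.1371)^4 + 12.1450/(1+0.1371)^5 + 107.8379/(1+0.1371)^5 = 89.2460

R$89.25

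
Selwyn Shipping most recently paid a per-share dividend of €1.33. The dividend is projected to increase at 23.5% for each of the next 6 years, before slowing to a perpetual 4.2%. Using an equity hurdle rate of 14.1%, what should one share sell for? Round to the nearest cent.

Two-stage DDM. Project D₁…D_6 at 0.235, terminal growth 0.042, discount at r = 0.141.
D_1 = 1.6425
D_2 = 2.0285
D_3 = 2.5053
D_4 = 3.0940
D_5 = 3.8211
D_6 = 4.7190
Terminal value at t=6: TV = D_7/(r−g) = 4.9172/(0.141−0.042) = 49.6691
P₀ = 1.6425/(1+0.141)^1 + 2.0285/(1+0.141)^2 + 2.5053/(1+0.141)^3 + 3.0940/(1+0.141)^4 + 3.8211/(1+0.141)^5 + 4.7190/(1+0.141)^6 + 49.6691/(1+0.141)^6 = 33.1341

€33.13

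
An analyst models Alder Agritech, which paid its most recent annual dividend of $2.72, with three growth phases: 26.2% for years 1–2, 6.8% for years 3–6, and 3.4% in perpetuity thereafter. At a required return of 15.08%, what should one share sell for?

$38.63

Three-stage DDM. Project D₁…D_6; terminal Gordon value at t=6 with g = 0.034; discount at r = 0.1508.
D_1 = 3.4326
D_2 = 4.3320
D_3 = 4.6266
D_4 = 4.9412
D_5 = 5.2772
D_6 = 5.6360
TV_6 = 5.8276/(0.1508−0.034) = 49.8942
P₀ = Σ Dₜ/(1+r)ᵗ + TV_6/(1+r)^6 = 38.6288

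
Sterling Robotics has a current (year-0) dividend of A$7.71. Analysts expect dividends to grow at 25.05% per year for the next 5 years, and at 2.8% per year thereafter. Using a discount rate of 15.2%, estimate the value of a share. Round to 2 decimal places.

A$145.98

Two-stage DDM. Project D₁…D_5 at 0.2505, terminal growth 0.028, discount at r = 0.152.
D_1 = 9.6414
D_2 = 12.0565
D_3 = 15.0767
D_4 = 18.8534
D_5 = 23.5761
Terminal value at t=5: TV = D_6/(r−g) = 24.2363/(0.152−0.028) = 195.4539
P₀ = 9.6414/(1+0.152)^1 + 12.0565/(1+0.152)^2 + 15.0767/(1+0.152)^3 + 18.8534/(1+0.152)^4 + 23.5761/(1+0.152)^5 + 195.4539/(1+0.152)^5 = 145.9751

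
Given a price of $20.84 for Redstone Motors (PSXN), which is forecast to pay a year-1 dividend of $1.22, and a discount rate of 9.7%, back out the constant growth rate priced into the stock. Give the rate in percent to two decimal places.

From P₀ = D₁/(r − g), the implied growth is g = r − D₁/P₀.
g = 0.097 − 1.22/20.84 = 0.097 − 0.05854 = 0.03846

3.85%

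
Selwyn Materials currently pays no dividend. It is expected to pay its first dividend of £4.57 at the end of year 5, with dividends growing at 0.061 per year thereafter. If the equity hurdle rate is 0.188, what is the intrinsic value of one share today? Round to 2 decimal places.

£18.07

Deferred-dividend DDM. At t=4 the remaining stream is a growing perpetuity with first payment D_5 = 4.57.
V_4 = D_5/(r−g) = 4.57/(0.188−0.061) = 35.9843
P₀ = V_4/(1+r)^4 = 35.9843/(1+0.188)^4 = 18.0654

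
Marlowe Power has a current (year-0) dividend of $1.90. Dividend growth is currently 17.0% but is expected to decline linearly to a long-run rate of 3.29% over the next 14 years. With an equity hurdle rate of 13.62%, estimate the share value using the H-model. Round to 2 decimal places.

$36.65

H-model: P₀ = D₀[(1+g_L) + H(g_S−g_L)]/(r−g_L), with H = 14/2 = 7.
P₀ = 1.90 × [(1+0.0329) + 7×(0.17−0.0329)] / (0.1362−0.0329)
   = 1.90 × 1.9926 / 0.1033 = 36.6500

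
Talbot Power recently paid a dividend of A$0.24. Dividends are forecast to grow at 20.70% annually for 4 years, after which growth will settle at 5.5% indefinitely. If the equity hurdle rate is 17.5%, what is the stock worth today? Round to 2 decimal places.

Two-stage DDM. Project D₁…D_4 at 0.207, terminal growth 0.055, discount at r = 0.175.
D_1 = 0.2897
D_2 = 0.3496
D_3 = 0.4220
D_4 = 0.5094
Terminal value at t=4: TV = D_5/(r−g) = 0.5374/(0.175−0.055) = 4.4783
P₀ = 0.2897/(1+0.175)^1 + 0.3496/(1+0.175)^2 + 0.4220/(1+0.175)^3 + 0.5094/(1+0.175)^4 + 4.4783/(1+0.175)^4 = 3.3766

A$3.38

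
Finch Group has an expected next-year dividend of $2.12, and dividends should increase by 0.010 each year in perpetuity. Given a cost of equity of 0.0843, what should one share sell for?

Gordon growth model: P₀ = D₁/(r − g), with D₁ = 2.12 given directly.
P₀ = 2.1200 / (0.0843 − 0.01) = 2.1200 / 0.0743 = 28.5330

$28.53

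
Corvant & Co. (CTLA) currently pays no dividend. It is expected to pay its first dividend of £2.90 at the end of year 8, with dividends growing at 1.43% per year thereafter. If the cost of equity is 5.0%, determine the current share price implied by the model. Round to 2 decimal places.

£57.73

Deferred-dividend DDM. At t=7 the remaining stream is a growing perpetuity with first payment D_8 = 2.90.
V_7 = D_8/(r−g) = 2.90/(0.05−0.0143) = 81.2325
P₀ = V_7/(1+r)^7 = 81.2325/(1+0.05)^7 = 57.7304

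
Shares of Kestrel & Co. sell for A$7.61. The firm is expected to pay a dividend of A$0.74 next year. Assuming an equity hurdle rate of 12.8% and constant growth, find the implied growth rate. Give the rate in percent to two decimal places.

From P₀ = D₁/(r − g), the implied growth is g = r − D₁/P₀.
g = 0.128 − 0.74/7.61 = 0.128 − 0.09724 = 0.03076

3.08%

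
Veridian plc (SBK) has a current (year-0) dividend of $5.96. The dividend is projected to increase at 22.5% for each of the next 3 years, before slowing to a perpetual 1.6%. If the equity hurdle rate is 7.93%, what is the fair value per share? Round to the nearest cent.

$163.02

Two-stage DDM. Project D₁…D_3 at 0.225, terminal growth 0.016, discount at r = 0.0793.
D_1 = 7.3010
D_2 = 8.9437
D_3 = 10.9561
Terminal value at t=3: TV = D_4/(r−g) = 11.1314/(0.0793−0.016) = 175.8509
P₀ = 7.3010/(1+0.0793)^1 + 8.9437/(1+0.0793)^2 + 10.9561/(1+0.0793)^3 + 175.8509/(1+0.0793)^3 = 163.0244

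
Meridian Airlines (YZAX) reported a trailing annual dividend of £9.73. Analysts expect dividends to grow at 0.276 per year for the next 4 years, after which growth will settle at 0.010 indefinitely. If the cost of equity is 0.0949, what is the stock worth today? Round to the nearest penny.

£271.42

Two-stage DDM. Project D₁…D_4 at 0.276, terminal growth 0.01, discount at r = 0.0949.
D_1 = 12.4155
D_2 = 15.8422
D_3 = 20.2146
D_4 = 25.7938
Terminal value at t=4: TV = D_5/(r−g) = 26.0518/(0.0949−0.01) = 306.8522
P₀ = 12.4155/(1+0.0949)^1 + 15.8422/(1+0.0949)^2 + 20.2146/(1+0.0949)^3 + 25.7938/(1+0.0949)^4 + 306.8522/(1+0.0949)^4 = 271.4196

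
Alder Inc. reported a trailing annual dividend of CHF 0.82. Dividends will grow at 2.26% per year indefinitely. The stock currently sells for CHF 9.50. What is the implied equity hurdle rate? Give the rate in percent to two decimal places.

11.09%

Rearranging the constant-growth DDM: r = D₁/P₀ + g.
D₁ = 0.82 × (1 + 0.0226) = 0.8385.
r = 0.8385 / 9.50 + 0.0226 = 0.08827 + 0.0226 = 0.11087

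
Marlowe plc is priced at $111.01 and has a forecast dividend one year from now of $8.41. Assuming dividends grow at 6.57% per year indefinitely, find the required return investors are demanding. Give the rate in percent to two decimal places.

Rearranging the constant-growth DDM: r = D₁/P₀ + g.
r = 8.4100 / 111.01 + 0.0657 = 0.07576 + 0.0657 = 0.14146

14.15%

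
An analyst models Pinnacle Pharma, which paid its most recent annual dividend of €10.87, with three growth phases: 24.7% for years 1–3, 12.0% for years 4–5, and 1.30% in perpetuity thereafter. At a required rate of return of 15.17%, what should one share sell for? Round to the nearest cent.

€160.08

Three-stage DDM. Project D₁…D_5; terminal Gordon value at t=5 with g = 0.013; discount at r = 0.1517.
D_1 = 13.5549
D_2 = 16.9029
D_3 = 21.0780
D_4 = 23.6073
D_5 = 26.4402
TV_5 = 26.7839/(0.1517−0.013) = 193.1070
P₀ = Σ Dₜ/(1+r)ᵗ + TV_5/(1+r)^5 = 160.0792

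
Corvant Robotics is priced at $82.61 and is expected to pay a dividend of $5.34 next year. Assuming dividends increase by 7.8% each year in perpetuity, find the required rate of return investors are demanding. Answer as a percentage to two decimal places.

14.26%

Rearranging the constant-growth DDM: r = D₁/P₀ + g.
r = 5.3400 / 82.61 + 0.078 = 0.06464 + 0.078 = 0.14264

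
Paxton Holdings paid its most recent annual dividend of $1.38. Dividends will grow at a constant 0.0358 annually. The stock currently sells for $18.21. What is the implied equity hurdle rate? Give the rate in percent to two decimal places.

Rearranging the constant-growth DDM: r = D₁/P₀ + g.
D₁ = 1.38 × (1 + 0.0358) = 1.4294.
r = 1.4294 / 18.21 + 0.0358 = 0.07850 + 0.0358 = 0.11430

11.43%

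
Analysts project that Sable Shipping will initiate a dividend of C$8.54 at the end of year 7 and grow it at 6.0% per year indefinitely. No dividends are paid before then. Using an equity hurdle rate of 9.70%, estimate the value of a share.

Deferred-dividend DDM. At t=6 the remaining stream is a growing perpetuity with first payment D_7 = 8.54.
V_6 = D_7/(r−g) = 8.54/(0.097−0.06) = 230.8108
P₀ = V_6/(1+r)^6 = 230.8108/(1+0.097)^6 = 132.4391

C$132.44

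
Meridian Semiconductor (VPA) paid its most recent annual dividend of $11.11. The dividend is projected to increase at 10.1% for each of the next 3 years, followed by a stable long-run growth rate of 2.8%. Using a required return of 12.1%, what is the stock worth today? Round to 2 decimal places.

Two-stage DDM. Project D₁…D_3 at 0.101, terminal growth 0.028, discount at r = 0.121.
D_1 = 12.2321
D_2 = 13.4676
D_3 = 14.8278
Terminal value at t=3: TV = D_4/(r−g) = 15.2430/(0.121−0.028) = 163.9027
P₀ = 12.2321/(1+0.121)^1 + 13.4676/(1+0.121)^2 + 14.8278/(1+0.121)^3 + 163.9027/(1+0.121)^3 = 148.5056

$148.51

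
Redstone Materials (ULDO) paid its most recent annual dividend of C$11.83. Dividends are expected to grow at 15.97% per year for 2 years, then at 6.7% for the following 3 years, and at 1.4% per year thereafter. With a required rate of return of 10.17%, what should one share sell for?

Three-stage DDM. Project D₁…D_5; terminal Gordon value at t=5 with g = 0.014; discount at r = 0.1017.
D_1 = 13.7193
D_2 = 15.9102
D_3 = 16.9762
D_4 = 18.1136
D_5 = 19.3272
TV_5 = 19.5978/(0.1017−0.014) = 223.4641
P₀ = Σ Dₜ/(1+r)ᵗ + TV_5/(1+r)^5 = 200.1471

C$200.15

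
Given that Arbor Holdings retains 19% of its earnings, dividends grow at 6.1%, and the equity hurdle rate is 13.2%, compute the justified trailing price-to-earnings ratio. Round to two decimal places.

12.10

Payout ratio b = 1 − 0.19 = 0.81.
Justified trailing P/E = b(1+g)/(r−g) = 0.81×(1+0.061)/(0.132−0.061) = 12.1044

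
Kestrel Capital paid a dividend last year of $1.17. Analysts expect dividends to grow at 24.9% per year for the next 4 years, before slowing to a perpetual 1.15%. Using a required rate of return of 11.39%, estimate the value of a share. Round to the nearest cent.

$24.55

Two-stage DDM. Project D₁…D_4 at 0.249, terminal growth 0.0115, discount at r = 0.1139.
D_1 = 1.4613
D_2 = 1.8252
D_3 = 2.2797
D_4 = 2.8473
Terminal value at t=4: TV = D_5/(r−g) = 2.8801/(0.1139−0.0115) = 28.1256
P₀ = 1.4613/(1+0.1139)^1 + 1.8252/(1+0.1139)^2 + 2.2797/(1+0.1139)^3 + 2.8473/(1+0.1139)^4 + 28.1256/(1+0.1139)^4 = 24.5509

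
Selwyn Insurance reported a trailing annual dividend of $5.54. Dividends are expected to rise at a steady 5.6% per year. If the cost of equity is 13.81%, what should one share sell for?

Gordon growth model: P₀ = D₁/(r − g). D₁ = 5.54 × (1 + 0.056) = 5.8502.
P₀ = 5.8502 / (0.1381 − 0.056) = 5.8502 / 0.0821 = 71.2575

$71.26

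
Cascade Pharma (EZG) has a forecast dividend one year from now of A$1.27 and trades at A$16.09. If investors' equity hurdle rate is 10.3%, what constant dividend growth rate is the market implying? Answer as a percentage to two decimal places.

2.41%

From P₀ = D₁/(r − g), the implied growth is g = r − D₁/P₀.
g = 0.103 − 1.27/16.09 = 0.103 − 0.07893 = 0.02407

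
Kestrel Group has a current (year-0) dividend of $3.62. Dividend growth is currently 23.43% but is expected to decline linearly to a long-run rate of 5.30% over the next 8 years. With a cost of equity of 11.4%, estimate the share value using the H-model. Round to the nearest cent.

$105.53

H-model: P₀ = D₀[(1+g_L) + H(g_S−g_L)]/(r−g_L), with H = 8/2 = 4.
P₀ = 3.62 × [(1+0.053) + 4×(0.2343−0.053)] / (0.114−0.053)
   = 3.62 × 1.7782 / 0.061 = 105.5260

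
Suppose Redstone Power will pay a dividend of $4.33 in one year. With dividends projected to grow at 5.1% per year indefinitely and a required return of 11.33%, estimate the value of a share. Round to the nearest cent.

Gordon growth model: P₀ = D₁/(r − g), with D₁ = 4.33 given directly.
P₀ = 4.3300 / (0.1133 − 0.051) = 4.3300 / 0.0623 = 69.5024

$69.50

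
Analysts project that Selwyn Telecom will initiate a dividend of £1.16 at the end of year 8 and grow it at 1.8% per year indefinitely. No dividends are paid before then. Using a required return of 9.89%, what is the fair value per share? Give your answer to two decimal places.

Deferred-dividend DDM. At t=7 the remaining stream is a growing perpetuity with first payment D_8 = 1.16.
V_7 = D_8/(r−g) = 1.16/(0.0989−0.018) = 14.3387
P₀ = V_7/(1+r)^7 = 14.3387/(1+0.0989)^7 = 7.4097

£7.41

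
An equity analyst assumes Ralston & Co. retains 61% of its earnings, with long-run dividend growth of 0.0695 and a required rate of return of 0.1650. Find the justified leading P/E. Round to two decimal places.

Payout ratio b = 1 − 0.61 = 0.39.
Justified leading P/E = b/(r−g) = 0.39/(0.165−0.0695) = 4.0838

4.08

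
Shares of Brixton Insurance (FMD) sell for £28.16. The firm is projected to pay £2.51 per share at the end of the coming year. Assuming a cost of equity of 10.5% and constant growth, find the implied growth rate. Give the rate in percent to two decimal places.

1.59%

From P₀ = D₁/(r − g), the implied growth is g = r − D₁/P₀.
g = 0.105 − 2.51/28.16 = 0.105 − 0.08913 = 0.01587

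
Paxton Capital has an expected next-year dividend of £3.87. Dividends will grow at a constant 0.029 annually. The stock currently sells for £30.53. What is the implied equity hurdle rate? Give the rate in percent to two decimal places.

Rearranging the constant-growth DDM: r = D₁/P₀ + g.
r = 3.8700 / 30.53 + 0.029 = 0.12676 + 0.029 = 0.15576

15.58%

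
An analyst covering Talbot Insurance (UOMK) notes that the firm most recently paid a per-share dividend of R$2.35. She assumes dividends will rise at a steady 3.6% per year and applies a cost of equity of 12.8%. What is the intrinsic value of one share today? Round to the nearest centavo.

R$26.46

Gordon growth model: P₀ = D₁/(r − g). D₁ = 2.35 × (1 + 0.036) = 2.4346.
P₀ = 2.4346 / (0.128 − 0.036) = 2.4346 / 0.092 = 26.4630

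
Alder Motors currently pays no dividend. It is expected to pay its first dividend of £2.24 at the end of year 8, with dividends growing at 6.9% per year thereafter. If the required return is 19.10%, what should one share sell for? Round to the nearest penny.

Deferred-dividend DDM. At t=7 the remaining stream is a growing perpetuity with first payment D_8 = 2.24.
V_7 = D_8/(r−g) = 2.24/(0.191−0.069) = 18.3607
P₀ = V_7/(1+r)^7 = 18.3607/(1+0.191)^7 = 5.4014

£5.40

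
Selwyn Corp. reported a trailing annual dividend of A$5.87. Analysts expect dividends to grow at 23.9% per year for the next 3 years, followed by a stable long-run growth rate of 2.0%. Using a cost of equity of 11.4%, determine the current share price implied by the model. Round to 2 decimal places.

A$109.50

Two-stage DDM. Project D₁…D_3 at 0.239, terminal growth 0.02, discount at r = 0.114.
D_1 = 7.2729
D_2 = 9.0112
D_3 = 11.1648
Terminal value at t=3: TV = D_4/(r−g) = 11.3881/(0.114−0.02) = 121.1503
P₀ = 7.2729/(1+0.114)^1 + 9.0112/(1+0.114)^2 + 11.1648/(1+0.114)^3 + 121.1503/(1+0.114)^3 = 109.4991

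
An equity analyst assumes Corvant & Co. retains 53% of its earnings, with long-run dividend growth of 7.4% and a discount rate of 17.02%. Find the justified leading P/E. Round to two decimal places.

4.89

Payout ratio b = 1 − 0.53 = 0.47.
Justified leading P/E = b/(r−g) = 0.47/(0.1702−0.074) = 4.8857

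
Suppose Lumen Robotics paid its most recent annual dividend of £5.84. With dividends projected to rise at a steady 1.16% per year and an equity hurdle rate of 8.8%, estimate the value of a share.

£77.33

Gordon growth model: P₀ = D₁/(r − g). D₁ = 5.84 × (1 + 0.0116) = 5.9077.
P₀ = 5.9077 / (0.088 − 0.0116) = 5.9077 / 0.0764 = 77.3265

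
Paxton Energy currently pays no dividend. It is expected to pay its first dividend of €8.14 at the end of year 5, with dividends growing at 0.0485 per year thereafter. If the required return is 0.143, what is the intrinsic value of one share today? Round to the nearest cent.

€50.47

Deferred-dividend DDM. At t=4 the remaining stream is a growing perpetuity with first payment D_5 = 8.14.
V_4 = D_5/(r−g) = 8.14/(0.143−0.0485) = 86.1376
P₀ = V_4/(1+r)^4 = 86.1376/(1+0.143)^4 = 50.4670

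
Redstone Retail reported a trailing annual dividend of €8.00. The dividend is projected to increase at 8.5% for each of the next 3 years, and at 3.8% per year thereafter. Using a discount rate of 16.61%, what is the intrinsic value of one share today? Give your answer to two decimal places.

Two-stage DDM. Project D₁…D_3 at 0.085, terminal growth 0.038, discount at r = 0.1661.
D_1 = 8.6800
D_2 = 9.4178
D_3 = 10.2183
Terminal value at t=3: TV = D_4/(r−g) = 10.6066/(0.1661−0.038) = 82.7994
P₀ = 8.6800/(1+0.1661)^1 + 9.4178/(1+0.1661)^2 + 10.2183/(1+0.1661)^3 + 82.7994/(1+0.1661)^3 = 73.0318

€73.03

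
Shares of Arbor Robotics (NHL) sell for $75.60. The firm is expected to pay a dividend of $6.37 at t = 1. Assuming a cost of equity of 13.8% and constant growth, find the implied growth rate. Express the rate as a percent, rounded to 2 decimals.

From P₀ = D₁/(r − g), the implied growth is g = r − D₁/P₀.
g = 0.138 − 6.37/75.60 = 0.138 − 0.08426 = 0.05374

5.37%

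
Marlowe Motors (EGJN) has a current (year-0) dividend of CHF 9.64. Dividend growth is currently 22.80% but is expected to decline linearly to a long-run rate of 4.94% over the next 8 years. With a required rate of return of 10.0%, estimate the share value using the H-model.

H-model: P₀ = D₀[(1+g_L) + H(g_S−g_L)]/(r−g_L), with H = 8/2 = 4.
P₀ = 9.64 × [(1+0.0494) + 4×(0.228−0.0494)] / (0.1−0.0494)
   = 9.64 × 1.7638 / 0.0506 = 336.0283

CHF 336.03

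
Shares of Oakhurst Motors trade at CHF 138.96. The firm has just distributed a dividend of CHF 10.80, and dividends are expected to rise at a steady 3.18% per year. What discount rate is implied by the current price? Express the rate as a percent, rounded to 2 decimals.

11.20%

Rearranging the constant-growth DDM: r = D₁/P₀ + g.
D₁ = 10.80 × (1 + 0.0318) = 11.1434.
r = 11.1434 / 138.96 + 0.0318 = 0.08019 + 0.0318 = 0.11199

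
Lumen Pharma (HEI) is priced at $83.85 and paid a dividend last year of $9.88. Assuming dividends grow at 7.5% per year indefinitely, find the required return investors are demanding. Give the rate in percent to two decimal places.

20.17%

Rearranging the constant-growth DDM: r = D₁/P₀ + g.
D₁ = 9.88 × (1 + 0.075) = 10.6210.
r = 10.6210 / 83.85 + 0.075 = 0.12667 + 0.075 = 0.20167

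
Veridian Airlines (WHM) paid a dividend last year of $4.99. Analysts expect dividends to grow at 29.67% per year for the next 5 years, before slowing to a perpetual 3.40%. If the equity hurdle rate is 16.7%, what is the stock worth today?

$100.32

Two-stage DDM. Project D₁…D_5 at 0.2967, terminal growth 0.034, discount at r = 0.167.
D_1 = 6.4705
D_2 = 8.3903
D_3 = 10.8798
D_4 = 14.1078
D_5 = 18.2936
Terminal value at t=5: TV = D_6/(r−g) = 18.9155/(0.167−0.034) = 142.2221
P₀ = 6.4705/(1+0.167)^1 + 8.3903/(1+0.167)^2 + 10.8798/(1+0.167)^3 + 14.1078/(1+0.167)^4 + 18.2936/(1+0.167)^5 + 142.2221/(1+0.167)^5 = 100.3161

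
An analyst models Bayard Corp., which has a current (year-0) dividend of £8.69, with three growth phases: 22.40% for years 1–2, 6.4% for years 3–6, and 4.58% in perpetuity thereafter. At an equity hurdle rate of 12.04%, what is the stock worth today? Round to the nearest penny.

Three-stage DDM. Project D₁…D_6; terminal Gordon value at t=6 with g = 0.0458; discount at r = 0.1204.
D_1 = 10.6366
D_2 = 13.0191
D_3 = 13.8524
D_4 = 14.7389
D_5 = 15.6822
D_6 = 16.6859
TV_6 = 17.4501/(0.1204−0.0458) = 233.9155
P₀ = Σ Dₜ/(1+r)ᵗ + TV_6/(1+r)^6 = 174.6410

£174.64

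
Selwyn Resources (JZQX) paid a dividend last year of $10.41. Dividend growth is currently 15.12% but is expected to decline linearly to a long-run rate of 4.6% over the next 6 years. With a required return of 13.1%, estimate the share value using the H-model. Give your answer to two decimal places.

H-model: P₀ = D₀[(1+g_L) + H(g_S−g_L)]/(r−g_L), with H = 6/2 = 3.
P₀ = 10.41 × [(1+0.046) + 3×(0.1512−0.046)] / (0.131−0.046)
   = 10.41 × 1.3616 / 0.085 = 166.7560

$166.76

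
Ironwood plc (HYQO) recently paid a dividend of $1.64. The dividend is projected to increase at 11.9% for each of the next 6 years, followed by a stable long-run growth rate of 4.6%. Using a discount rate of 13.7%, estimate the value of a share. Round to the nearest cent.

Two-stage DDM. Project D₁…D_6 at 0.119, terminal growth 0.046, discount at r = 0.137.
D_1 = 1.8352
D_2 = 2.0535
D_3 = 2.2979
D_4 = 2.5714
D_5 = 2.8774
D_6 = 3.2198
Terminal value at t=6: TV = D_7/(r−g) = 3.3679/(0.137−0.046) = 37.0096
P₀ = 1.8352/(1+0.137)^1 + 2.0535/(1+0.137)^2 + 2.2979/(1+0.137)^3 + 2.5714/(1+0.137)^4 + 2.8774/(1+0.137)^5 + 3.2198/(1+0.137)^6 + 37.0096/(1+0.137)^6 = 26.4387

$26.44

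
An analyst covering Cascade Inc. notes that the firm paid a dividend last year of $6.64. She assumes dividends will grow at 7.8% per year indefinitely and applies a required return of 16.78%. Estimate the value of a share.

Gordon growth model: P₀ = D₁/(r − g). D₁ = 6.64 × (1 + 0.078) = 7.1579.
P₀ = 7.1579 / (0.1678 − 0.078) = 7.1579 / 0.0898 = 79.7096

$79.71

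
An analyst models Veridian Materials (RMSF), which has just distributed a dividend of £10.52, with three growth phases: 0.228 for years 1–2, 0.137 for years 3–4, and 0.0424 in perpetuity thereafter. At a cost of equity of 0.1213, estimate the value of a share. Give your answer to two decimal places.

£221.30

Three-stage DDM. Project D₁…D_4; terminal Gordon value at t=4 with g = 0.0424; discount at r = 0.1213.
D_1 = 12.9186
D_2 = 15.8640
D_3 = 18.0374
D_4 = 20.5085
TV_4 = 21.3780/(0.1213−0.0424) = 270.9510
P₀ = Σ Dₜ/(1+r)ᵗ + TV_4/(1+r)^4 = 221.3027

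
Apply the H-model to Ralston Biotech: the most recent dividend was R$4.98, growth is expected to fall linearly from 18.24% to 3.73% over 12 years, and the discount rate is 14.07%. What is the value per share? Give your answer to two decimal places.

R$91.89

H-model: P₀ = D₀[(1+g_L) + H(g_S−g_L)]/(r−g_L), with H = 12/2 = 6.
P₀ = 4.98 × [(1+0.0373) + 6×(0.1824−0.0373)] / (0.1407−0.0373)
   = 4.98 × 1.9079 / 0.1034 = 91.8892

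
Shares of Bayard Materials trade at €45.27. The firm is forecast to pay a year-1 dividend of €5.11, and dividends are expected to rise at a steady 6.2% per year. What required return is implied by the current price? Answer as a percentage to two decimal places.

17.49%

Rearranging the constant-growth DDM: r = D₁/P₀ + g.
r = 5.1100 / 45.27 + 0.062 = 0.11288 + 0.062 = 0.17488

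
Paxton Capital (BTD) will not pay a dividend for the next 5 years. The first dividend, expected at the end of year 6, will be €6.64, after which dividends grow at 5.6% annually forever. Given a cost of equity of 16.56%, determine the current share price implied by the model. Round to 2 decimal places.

€28.16

Deferred-dividend DDM. At t=5 the remaining stream is a growing perpetuity with first payment D_6 = 6.64.
V_5 = D_6/(r−g) = 6.64/(0.1656−0.056) = 60.5839
P₀ = V_5/(1+r)^5 = 60.5839/(1+0.1656)^5 = 28.1585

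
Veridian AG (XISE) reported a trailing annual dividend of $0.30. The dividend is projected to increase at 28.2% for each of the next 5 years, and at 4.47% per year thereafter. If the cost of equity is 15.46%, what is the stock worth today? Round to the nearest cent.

$6.89

Two-stage DDM. Project D₁…D_5 at 0.282, terminal growth 0.0447, discount at r = 0.1546.
D_1 = 0.3846
D_2 = 0.4931
D_3 = 0.6321
D_4 = 0.8104
D_5 = 1.0389
Terminal value at t=5: TV = D_6/(r−g) = 1.0853/(0.1546−0.0447) = 9.8754
P₀ = 0.3846/(1+0.1546)^1 + 0.4931/(1+0.1546)^2 + 0.6321/(1+0.1546)^3 + 0.8104/(1+0.1546)^4 + 1.0389/(1+0.1546)^5 + 9.8754/(1+0.1546)^5 = 6.8887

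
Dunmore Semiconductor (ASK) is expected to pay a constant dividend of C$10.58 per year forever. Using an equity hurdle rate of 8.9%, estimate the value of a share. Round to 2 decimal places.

C$118.88

Zero-growth DDM (perpetuity): P₀ = D/r = 10.58 / 0.089 = 118.8764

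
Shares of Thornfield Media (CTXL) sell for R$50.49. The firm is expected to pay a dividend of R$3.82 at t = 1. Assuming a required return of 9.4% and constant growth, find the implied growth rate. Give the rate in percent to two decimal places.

1.83%

From P₀ = D₁/(r − g), the implied growth is g = r − D₁/P₀.
g = 0.094 − 3.82/50.49 = 0.094 − 0.07566 = 0.01834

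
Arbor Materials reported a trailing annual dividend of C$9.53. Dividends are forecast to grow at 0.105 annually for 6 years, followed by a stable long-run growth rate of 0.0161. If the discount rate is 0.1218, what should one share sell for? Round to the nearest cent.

Two-stage DDM. Project D₁…D_6 at 0.105, terminal growth 0.0161, discount at r = 0.1218.
D_1 = 10.5306
D_2 = 11.6364
D_3 = 12.8582
D_4 = 14.2083
D_5 = 15.7002
D_6 = 17.3487
Terminal value at t=6: TV = D_7/(r−g) = 17.6280/(0.1218−0.0161) = 166.7739
P₀ = 10.5306/(1+0.1218)^1 + 11.6364/(1+0.1218)^2 + 12.8582/(1+0.1218)^3 + 14.2083/(1+0.1218)^4 + 15.7002/(1+0.1218)^5 + 17.3487/(1+0.1218)^6 + 166.7739/(1+0.1218)^6 = 137.9392

C$137.94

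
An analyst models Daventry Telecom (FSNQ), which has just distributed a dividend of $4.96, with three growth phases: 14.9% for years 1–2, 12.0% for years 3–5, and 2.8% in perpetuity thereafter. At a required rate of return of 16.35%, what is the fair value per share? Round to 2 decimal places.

$55.92

Three-stage DDM. Project D₁…D_5; terminal Gordon value at t=5 with g = 0.028; discount at r = 0.1635.
D_1 = 5.6990
D_2 = 6.5482
D_3 = 7.3340
D_4 = 8.2141
D_5 = 9.1997
TV_5 = 9.4573/(0.1635−0.028) = 69.7959
P₀ = Σ Dₜ/(1+r)ᵗ + TV_5/(1+r)^5 = 55.9224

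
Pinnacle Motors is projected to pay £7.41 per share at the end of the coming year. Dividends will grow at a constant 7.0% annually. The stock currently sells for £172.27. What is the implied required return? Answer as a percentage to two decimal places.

11.30%

Rearranging the constant-growth DDM: r = D₁/P₀ + g.
r = 7.4100 / 172.27 + 0.07 = 0.04301 + 0.07 = 0.11301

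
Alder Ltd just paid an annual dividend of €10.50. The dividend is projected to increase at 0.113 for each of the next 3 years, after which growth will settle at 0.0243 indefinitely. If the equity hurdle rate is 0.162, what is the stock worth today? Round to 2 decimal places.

€97.55

Two-stage DDM. Project D₁…D_3 at 0.113, terminal growth 0.0243, discount at r = 0.162.
D_1 = 11.6865
D_2 = 13.0071
D_3 = 14.4769
Terminal value at t=3: TV = D_4/(r−g) = 14.8287/(0.162−0.0243) = 107.6882
P₀ = 11.6865/(1+0.162)^1 + 13.0071/(1+0.162)^2 + 14.4769/(1+0.162)^3 + 107.6882/(1+0.162)^3 = 97.5529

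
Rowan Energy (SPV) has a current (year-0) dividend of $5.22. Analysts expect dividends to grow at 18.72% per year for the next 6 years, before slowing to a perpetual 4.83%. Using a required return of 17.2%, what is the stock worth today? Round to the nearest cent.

$80.57

Two-stage DDM. Project D₁…D_6 at 0.1872, terminal growth 0.0483, discount at r = 0.172.
D_1 = 6.1972
D_2 = 7.3573
D_3 = 8.7346
D_4 = 10.3697
D_5 = 12.3109
D_6 = 14.6155
Terminal value at t=6: TV = D_7/(r−g) = 15.3214/(0.172−0.0483) = 123.8596
P₀ = 6.1972/(1+0.172)^1 + 7.3573/(1+0.172)^2 + 8.7346/(1+0.172)^3 + 10.3697/(1+0.172)^4 + 12.3109/(1+0.172)^5 + 14.6155/(1+0.172)^6 + 123.8596/(1+0.172)^6 = 80.5658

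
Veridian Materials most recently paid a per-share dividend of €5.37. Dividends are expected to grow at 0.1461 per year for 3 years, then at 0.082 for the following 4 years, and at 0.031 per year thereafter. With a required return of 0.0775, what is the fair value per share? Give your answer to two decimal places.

Three-stage DDM. Project D₁…D_7; terminal Gordon value at t=7 with g = 0.031; discount at r = 0.0775.
D_1 = 6.1546
D_2 = 7.0537
D_3 = 8.0843
D_4 = 8.7472
D_5 = 9.4645
D_6 = 10.2406
D_7 = 11.0803
TV_7 = 11.4238/(0.0775−0.031) = 245.6725
P₀ = Σ Dₜ/(1+r)ᵗ + TV_7/(1+r)^7 = 190.0621

€190.06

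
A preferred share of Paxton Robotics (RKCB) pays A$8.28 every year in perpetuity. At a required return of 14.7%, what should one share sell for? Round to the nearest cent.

A$56.33

Zero-growth DDM (perpetuity): P₀ = D/r = 8.28 / 0.147 = 56.3265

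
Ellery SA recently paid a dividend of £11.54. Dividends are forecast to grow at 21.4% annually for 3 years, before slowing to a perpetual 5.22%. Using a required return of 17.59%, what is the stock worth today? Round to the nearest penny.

£144.93

Two-stage DDM. Project D₁…D_3 at 0.214, terminal growth 0.0522, discount at r = 0.1759.
D_1 = 14.0096
D_2 = 17.0076
D_3 = 20.6472
Terminal value at t=3: TV = D_4/(r−g) = 21.7250/(0.1759−0.0522) = 175.6267
P₀ = 14.0096/(1+0.1759)^1 + 17.0076/(1+0.1759)^2 + 20.6472/(1+0.1759)^3 + 175.6267/(1+0.1759)^3 = 144.9261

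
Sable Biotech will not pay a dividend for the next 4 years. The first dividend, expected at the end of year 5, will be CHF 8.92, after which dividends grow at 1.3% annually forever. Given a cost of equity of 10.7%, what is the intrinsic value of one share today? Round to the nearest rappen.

Deferred-dividend DDM. At t=4 the remaining stream is a growing perpetuity with first payment D_5 = 8.92.
V_4 = D_5/(r−g) = 8.92/(0.107−0.013) = 94.8936
P₀ = V_4/(1+r)^4 = 94.8936/(1+0.107)^4 = 63.1897

CHF 63.19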